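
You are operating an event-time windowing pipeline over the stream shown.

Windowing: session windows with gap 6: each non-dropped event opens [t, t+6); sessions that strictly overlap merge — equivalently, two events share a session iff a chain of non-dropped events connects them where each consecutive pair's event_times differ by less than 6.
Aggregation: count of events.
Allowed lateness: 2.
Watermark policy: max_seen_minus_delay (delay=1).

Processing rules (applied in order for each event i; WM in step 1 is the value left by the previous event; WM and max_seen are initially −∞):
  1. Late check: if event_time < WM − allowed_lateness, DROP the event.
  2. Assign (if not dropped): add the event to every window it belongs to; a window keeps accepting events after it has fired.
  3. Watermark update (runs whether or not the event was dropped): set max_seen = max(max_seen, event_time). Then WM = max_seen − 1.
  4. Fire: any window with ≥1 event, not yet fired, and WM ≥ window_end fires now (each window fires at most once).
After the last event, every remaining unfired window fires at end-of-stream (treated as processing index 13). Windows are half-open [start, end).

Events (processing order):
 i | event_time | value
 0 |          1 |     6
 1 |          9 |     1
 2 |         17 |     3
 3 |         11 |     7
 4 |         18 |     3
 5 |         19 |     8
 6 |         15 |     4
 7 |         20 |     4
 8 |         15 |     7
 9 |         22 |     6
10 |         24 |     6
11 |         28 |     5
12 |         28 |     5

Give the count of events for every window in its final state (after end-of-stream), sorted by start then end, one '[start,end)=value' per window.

i=0 t=1 v=6: → [1,7); WM=0
i=1 t=9 v=1: → [9,15); WM=8
i=2 t=17 v=3: → [17,23); WM=16
i=3 t=11 v=7: DROP (t<16-2); WM=16
i=4 t=18 v=3: → [17,24); WM=17
i=5 t=19 v=8: → [17,25); WM=18
i=6 t=15 v=4: DROP (t<18-2); WM=18
i=7 t=20 v=4: → [17,26); WM=19
i=8 t=15 v=7: DROP (t<19-2); WM=19
i=9 t=22 v=6: → [17,28); WM=21
i=10 t=24 v=6: → [17,30); WM=23
i=11 t=28 v=5: → [17,34); WM=27
i=12 t=28 v=5: → [17,34); WM=27

[1,7)=1 [9,15)=1 [17,34)=8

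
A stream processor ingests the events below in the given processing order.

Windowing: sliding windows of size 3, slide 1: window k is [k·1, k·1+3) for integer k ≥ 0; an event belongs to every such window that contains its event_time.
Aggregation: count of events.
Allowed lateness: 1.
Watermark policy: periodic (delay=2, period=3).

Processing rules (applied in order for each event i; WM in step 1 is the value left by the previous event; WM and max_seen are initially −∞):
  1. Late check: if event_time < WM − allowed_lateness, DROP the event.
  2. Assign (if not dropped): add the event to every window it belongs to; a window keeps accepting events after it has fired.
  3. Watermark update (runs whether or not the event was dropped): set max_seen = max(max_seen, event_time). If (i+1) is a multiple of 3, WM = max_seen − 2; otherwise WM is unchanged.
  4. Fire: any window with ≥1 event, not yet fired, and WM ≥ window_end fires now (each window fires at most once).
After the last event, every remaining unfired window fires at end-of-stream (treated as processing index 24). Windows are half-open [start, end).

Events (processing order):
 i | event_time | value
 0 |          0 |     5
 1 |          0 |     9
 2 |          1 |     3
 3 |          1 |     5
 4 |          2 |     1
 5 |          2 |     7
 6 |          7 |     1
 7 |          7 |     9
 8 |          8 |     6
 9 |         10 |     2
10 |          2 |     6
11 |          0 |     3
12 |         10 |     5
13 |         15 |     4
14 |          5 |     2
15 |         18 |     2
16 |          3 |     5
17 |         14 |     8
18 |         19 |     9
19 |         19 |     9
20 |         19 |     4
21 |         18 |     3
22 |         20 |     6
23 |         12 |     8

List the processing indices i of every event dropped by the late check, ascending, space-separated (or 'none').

10 11 14 16 23

i=0 t=0 v=5: → [0,3); WM=−∞
i=1 t=0 v=9: → [0,3); WM=−∞
i=2 t=1 v=3: → [1,4),[0,3); WM=-1
i=3 t=1 v=5: → [1,4),[0,3); WM=-1
i=4 t=2 v=1: → [2,5),[1,4),[0,3); WM=-1
i=5 t=2 v=7: → [2,5),[1,4),[0,3); WM=0
i=6 t=7 v=1: → [7,10),[6,9),[5,8); WM=0
i=7 t=7 v=9: → [7,10),[6,9),[5,8); WM=0
i=8 t=8 v=6: → [8,11),[7,10),[6,9); WM=6; [0,3) fires=6 [1,4) fires=4 [2,5) fires=2
i=9 t=10 v=2: → [10,13),[9,12),[8,11); WM=6
i=10 t=2 v=6: DROP (t<6-1); WM=6
i=11 t=0 v=3: DROP (t<6-1); WM=8; [5,8) fires=2
i=12 t=10 v=5: → [10,13),[9,12),[8,11); WM=8
i=13 t=15 v=4: → [15,18),[14,17),[13,16); WM=8
i=14 t=5 v=2: DROP (t<8-1); WM=13; [6,9) fires=3 [7,10) fires=3 [8,11) fires=3 [9,12) fires=2 [10,13) fires=2
i=15 t=18 v=2: → [18,21),[17,20),[16,19); WM=13
i=16 t=3 v=5: DROP (t<13-1); WM=13
i=17 t=14 v=8: → [14,17),[13,16),[12,15); WM=16; [12,15) fires=1 [13,16) fires=2
i=18 t=19 v=9: → [19,22),[18,21),[17,20); WM=16
i=19 t=19 v=9: → [19,22),[18,21),[17,20); WM=16
i=20 t=19 v=4: → [19,22),[18,21),[17,20); WM=17; [14,17) fires=2
i=21 t=18 v=3: → [18,21),[17,20),[16,19); WM=17
i=22 t=20 v=6: → [20,23),[19,22),[18,21); WM=17
i=23 t=12 v=8: DROP (t<17-1); WM=18; [15,18) fires=1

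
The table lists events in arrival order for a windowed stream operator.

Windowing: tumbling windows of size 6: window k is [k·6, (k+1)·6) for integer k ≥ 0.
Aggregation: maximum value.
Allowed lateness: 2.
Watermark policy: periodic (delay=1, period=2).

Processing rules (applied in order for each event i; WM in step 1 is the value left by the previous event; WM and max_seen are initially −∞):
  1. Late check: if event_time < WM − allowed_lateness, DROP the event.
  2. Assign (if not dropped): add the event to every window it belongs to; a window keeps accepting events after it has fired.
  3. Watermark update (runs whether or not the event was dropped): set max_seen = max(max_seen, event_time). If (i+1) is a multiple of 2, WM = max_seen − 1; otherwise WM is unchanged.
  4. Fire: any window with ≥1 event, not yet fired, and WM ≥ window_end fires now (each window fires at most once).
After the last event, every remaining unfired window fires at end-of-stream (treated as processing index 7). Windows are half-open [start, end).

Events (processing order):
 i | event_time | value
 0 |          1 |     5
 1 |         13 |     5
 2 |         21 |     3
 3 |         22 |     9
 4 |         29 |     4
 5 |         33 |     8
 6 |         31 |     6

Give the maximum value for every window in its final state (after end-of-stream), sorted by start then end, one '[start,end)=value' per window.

i=0 t=1 v=5: → [0,6); WM=−∞
i=1 t=13 v=5: → [12,18); WM=12; [0,6) fires=5
i=2 t=21 v=3: → [18,24); WM=12
i=3 t=22 v=9: → [18,24); WM=21; [12,18) fires=5
i=4 t=29 v=4: → [24,30); WM=21
i=5 t=33 v=8: → [30,36); WM=32; [18,24) fires=9 [24,30) fires=4
i=6 t=31 v=6: → [30,36); WM=32

[0,6)=5 [12,18)=5 [18,24)=9 [24,30)=4 [30,36)=8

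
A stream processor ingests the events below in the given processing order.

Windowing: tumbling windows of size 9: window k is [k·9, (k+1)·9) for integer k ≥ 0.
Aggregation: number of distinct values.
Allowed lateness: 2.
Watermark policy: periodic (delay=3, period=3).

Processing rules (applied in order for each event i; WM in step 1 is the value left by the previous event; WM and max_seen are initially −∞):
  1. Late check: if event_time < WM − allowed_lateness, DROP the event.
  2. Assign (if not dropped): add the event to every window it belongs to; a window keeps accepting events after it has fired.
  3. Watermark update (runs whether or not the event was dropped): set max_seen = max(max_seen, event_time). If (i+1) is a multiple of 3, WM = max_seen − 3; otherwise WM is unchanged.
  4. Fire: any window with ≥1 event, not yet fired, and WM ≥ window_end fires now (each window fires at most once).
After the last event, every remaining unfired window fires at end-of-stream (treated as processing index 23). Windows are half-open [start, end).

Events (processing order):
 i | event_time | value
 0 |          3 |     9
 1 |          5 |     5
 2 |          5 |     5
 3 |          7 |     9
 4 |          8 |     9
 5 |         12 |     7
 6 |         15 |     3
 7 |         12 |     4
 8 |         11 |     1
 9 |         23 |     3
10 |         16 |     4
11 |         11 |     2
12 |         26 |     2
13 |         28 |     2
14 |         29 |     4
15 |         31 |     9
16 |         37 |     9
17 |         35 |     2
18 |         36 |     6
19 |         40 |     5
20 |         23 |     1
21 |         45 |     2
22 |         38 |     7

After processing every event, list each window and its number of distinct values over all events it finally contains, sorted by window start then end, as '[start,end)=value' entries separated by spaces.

[0,9)=2 [9,18)=5 [18,27)=2 [27,36)=3 [36,45)=4 [45,54)=1

i=0 t=3 v=9: → [0,9); WM=−∞
i=1 t=5 v=5: → [0,9); WM=−∞
i=2 t=5 v=5: → [0,9); WM=2
i=3 t=7 v=9: → [0,9); WM=2
i=4 t=8 v=9: → [0,9); WM=2
i=5 t=12 v=7: → [9,18); WM=9; [0,9) fires=2
i=6 t=15 v=3: → [9,18); WM=9
i=7 t=12 v=4: → [9,18); WM=9
i=8 t=11 v=1: → [9,18); WM=12
i=9 t=23 v=3: → [18,27); WM=12
i=10 t=16 v=4: → [9,18); WM=12
i=11 t=11 v=2: → [9,18); WM=20; [9,18) fires=5
i=12 t=26 v=2: → [18,27); WM=20
i=13 t=28 v=2: → [27,36); WM=20
i=14 t=29 v=4: → [27,36); WM=26
i=15 t=31 v=9: → [27,36); WM=26
i=16 t=37 v=9: → [36,45); WM=26
i=17 t=35 v=2: → [27,36); WM=34; [18,27) fires=2
i=18 t=36 v=6: → [36,45); WM=34
i=19 t=40 v=5: → [36,45); WM=34
i=20 t=23 v=1: DROP (t<34-2); WM=37; [27,36) fires=3
i=21 t=45 v=2: → [45,54); WM=37
i=22 t=38 v=7: → [36,45); WM=37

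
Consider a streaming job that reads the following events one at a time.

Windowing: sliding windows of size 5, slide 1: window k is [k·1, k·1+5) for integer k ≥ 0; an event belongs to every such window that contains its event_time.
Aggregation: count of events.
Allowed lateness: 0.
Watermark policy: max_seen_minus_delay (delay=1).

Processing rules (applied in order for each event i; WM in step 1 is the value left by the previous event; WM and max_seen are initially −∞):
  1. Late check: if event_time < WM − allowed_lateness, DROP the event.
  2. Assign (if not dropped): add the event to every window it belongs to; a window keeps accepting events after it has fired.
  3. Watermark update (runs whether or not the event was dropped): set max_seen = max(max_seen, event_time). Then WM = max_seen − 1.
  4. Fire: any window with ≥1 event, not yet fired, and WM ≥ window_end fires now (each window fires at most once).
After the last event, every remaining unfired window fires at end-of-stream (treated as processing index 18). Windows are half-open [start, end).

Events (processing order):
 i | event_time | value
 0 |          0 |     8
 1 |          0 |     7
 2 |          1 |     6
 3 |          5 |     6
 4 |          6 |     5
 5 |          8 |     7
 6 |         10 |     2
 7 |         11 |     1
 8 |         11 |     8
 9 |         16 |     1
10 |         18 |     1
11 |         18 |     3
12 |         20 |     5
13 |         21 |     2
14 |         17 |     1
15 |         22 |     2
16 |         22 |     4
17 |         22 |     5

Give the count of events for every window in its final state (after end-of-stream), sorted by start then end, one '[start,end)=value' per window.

[0,5)=3 [1,6)=2 [2,7)=2 [3,8)=2 [4,9)=3 [5,10)=3 [6,11)=3 [7,12)=4 [8,13)=4 [9,14)=3 [10,15)=3 [11,16)=2 [12,17)=1 [13,18)=1 [14,19)=3 [15,20)=3 [16,21)=4 [17,22)=4 [18,23)=7 [19,24)=5 [20,25)=5 [21,26)=4 [22,27)=3

i=0 t=0 v=8: → [0,5); WM=-1
i=1 t=0 v=7: → [0,5); WM=-1
i=2 t=1 v=6: → [1,6),[0,5); WM=0
i=3 t=5 v=6: → [5,10),[4,9),[3,8),[2,7),[1,6); WM=4
i=4 t=6 v=5: → [6,11),[5,10),[4,9),[3,8),[2,7); WM=5; [0,5) fires=3
i=5 t=8 v=7: → [8,13),[7,12),[6,11),[5,10),[4,9); WM=7; [1,6) fires=2 [2,7) fires=2
i=6 t=10 v=2: → [10,15),[9,14),[8,13),[7,12),[6,11); WM=9; [3,8) fires=2 [4,9) fires=3
i=7 t=11 v=1: → [11,16),[10,15),[9,14),[8,13),[7,12); WM=10; [5,10) fires=3
i=8 t=11 v=8: → [11,16),[10,15),[9,14),[8,13),[7,12); WM=10
i=9 t=16 v=1: → [16,21),[15,20),[14,19),[13,18),[12,17); WM=15; [6,11) fires=3 [7,12) fires=4 [8,13) fires=4 [9,14) fires=3 [10,15) fires=3
i=10 t=18 v=1: → [18,23),[17,22),[16,21),[15,20),[14,19); WM=17; [11,16) fires=2 [12,17) fires=1
i=11 t=18 v=3: → [18,23),[17,22),[16,21),[15,20),[14,19); WM=17
i=12 t=20 v=5: → [20,25),[19,24),[18,23),[17,22),[16,21); WM=19; [13,18) fires=1 [14,19) fires=3
i=13 t=21 v=2: → [21,26),[20,25),[19,24),[18,23),[17,22); WM=20; [15,20) fires=3
i=14 t=17 v=1: DROP (t<20-0); WM=20
i=15 t=22 v=2: → [22,27),[21,26),[20,25),[19,24),[18,23); WM=21; [16,21) fires=4
i=16 t=22 v=4: → [22,27),[21,26),[20,25),[19,24),[18,23); WM=21
i=17 t=22 v=5: → [22,27),[21,26),[20,25),[19,24),[18,23); WM=21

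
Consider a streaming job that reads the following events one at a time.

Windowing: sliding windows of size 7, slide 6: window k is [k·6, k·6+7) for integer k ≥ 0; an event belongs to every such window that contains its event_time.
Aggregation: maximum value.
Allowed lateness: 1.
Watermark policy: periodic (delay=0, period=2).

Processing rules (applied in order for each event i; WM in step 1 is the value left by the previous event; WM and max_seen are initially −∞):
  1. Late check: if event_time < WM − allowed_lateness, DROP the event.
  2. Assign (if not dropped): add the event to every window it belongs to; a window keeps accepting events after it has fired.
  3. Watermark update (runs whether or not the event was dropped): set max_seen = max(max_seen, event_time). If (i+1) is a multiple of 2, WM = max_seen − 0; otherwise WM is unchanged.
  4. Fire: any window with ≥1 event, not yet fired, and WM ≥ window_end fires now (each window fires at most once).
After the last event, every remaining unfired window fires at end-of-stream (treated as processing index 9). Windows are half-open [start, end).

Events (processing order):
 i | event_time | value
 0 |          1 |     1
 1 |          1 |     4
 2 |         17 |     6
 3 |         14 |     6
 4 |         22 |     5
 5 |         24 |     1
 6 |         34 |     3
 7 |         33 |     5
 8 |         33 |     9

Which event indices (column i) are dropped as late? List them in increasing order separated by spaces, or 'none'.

none

i=0 t=1 v=1: → [0,7); WM=−∞
i=1 t=1 v=4: → [0,7); WM=1
i=2 t=17 v=6: → [12,19); WM=1
i=3 t=14 v=6: → [12,19); WM=17; [0,7) fires=4
i=4 t=22 v=5: → [18,25); WM=17
i=5 t=24 v=1: → [24,31),[18,25); WM=24; [12,19) fires=6
i=6 t=34 v=3: → [30,37); WM=24
i=7 t=33 v=5: → [30,37); WM=34; [18,25) fires=5 [24,31) fires=1
i=8 t=33 v=9: → [30,37); WM=34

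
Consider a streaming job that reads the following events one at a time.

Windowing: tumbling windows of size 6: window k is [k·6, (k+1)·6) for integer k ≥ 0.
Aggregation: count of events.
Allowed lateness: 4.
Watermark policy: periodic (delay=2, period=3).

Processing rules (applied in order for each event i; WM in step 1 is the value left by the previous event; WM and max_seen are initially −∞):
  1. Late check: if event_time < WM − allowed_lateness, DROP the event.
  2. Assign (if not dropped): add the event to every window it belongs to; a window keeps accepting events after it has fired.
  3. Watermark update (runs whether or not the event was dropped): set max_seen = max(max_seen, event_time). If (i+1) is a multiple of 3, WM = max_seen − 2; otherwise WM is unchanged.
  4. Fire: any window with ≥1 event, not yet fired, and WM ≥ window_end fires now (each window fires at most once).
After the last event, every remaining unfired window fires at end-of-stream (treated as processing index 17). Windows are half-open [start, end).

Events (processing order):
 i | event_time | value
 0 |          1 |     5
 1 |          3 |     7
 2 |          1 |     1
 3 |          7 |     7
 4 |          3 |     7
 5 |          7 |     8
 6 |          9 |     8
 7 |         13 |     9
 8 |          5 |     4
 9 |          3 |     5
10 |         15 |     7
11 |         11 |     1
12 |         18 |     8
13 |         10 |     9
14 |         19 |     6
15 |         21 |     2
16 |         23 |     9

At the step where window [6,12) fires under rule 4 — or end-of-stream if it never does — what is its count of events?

4

i=0 t=1 v=5: → [0,6); WM=−∞
i=1 t=3 v=7: → [0,6); WM=−∞
i=2 t=1 v=1: → [0,6); WM=1
i=3 t=7 v=7: → [6,12); WM=1
i=4 t=3 v=7: → [0,6); WM=1
i=5 t=7 v=8: → [6,12); WM=5
i=6 t=9 v=8: → [6,12); WM=5
i=7 t=13 v=9: → [12,18); WM=5
i=8 t=5 v=4: → [0,6); WM=11; [0,6) fires=5
i=9 t=3 v=5: DROP (t<11-4); WM=11
i=10 t=15 v=7: → [12,18); WM=11
i=11 t=11 v=1: → [6,12); WM=13; [6,12) fires=4
i=12 t=18 v=8: → [18,24); WM=13
i=13 t=10 v=9: → [6,12); WM=13
i=14 t=19 v=6: → [18,24); WM=17
i=15 t=21 v=2: → [18,24); WM=17
i=16 t=23 v=9: → [18,24); WM=17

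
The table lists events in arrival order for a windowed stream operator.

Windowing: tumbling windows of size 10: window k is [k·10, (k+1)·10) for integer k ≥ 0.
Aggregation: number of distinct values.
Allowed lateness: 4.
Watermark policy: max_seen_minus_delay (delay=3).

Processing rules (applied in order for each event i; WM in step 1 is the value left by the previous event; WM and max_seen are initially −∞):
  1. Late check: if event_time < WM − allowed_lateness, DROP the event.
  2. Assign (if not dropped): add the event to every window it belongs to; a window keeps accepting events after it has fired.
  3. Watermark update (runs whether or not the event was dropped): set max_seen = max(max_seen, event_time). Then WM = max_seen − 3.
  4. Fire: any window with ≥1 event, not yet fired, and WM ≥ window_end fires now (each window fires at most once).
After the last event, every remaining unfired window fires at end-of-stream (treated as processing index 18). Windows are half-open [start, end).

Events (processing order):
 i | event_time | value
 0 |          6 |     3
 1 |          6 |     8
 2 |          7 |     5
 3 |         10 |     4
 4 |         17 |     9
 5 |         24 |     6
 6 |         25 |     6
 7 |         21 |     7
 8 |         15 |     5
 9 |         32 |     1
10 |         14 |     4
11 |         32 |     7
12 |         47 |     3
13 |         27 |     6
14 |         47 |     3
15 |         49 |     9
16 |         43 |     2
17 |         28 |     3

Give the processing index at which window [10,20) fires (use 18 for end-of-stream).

i=0 t=6 v=3: → [0,10); WM=3
i=1 t=6 v=8: → [0,10); WM=3
i=2 t=7 v=5: → [0,10); WM=4
i=3 t=10 v=4: → [10,20); WM=7
i=4 t=17 v=9: → [10,20); WM=14; [0,10) fires=3
i=5 t=24 v=6: → [20,30); WM=21; [10,20) fires=2
i=6 t=25 v=6: → [20,30); WM=22
i=7 t=21 v=7: → [20,30); WM=22
i=8 t=15 v=5: DROP (t<22-4); WM=22
i=9 t=32 v=1: → [30,40); WM=29
i=10 t=14 v=4: DROP (t<29-4); WM=29
i=11 t=32 v=7: → [30,40); WM=29
i=12 t=47 v=3: → [40,50); WM=44; [20,30) fires=2 [30,40) fires=2
i=13 t=27 v=6: DROP (t<44-4); WM=44
i=14 t=47 v=3: → [40,50); WM=44
i=15 t=49 v=9: → [40,50); WM=46
i=16 t=43 v=2: → [40,50); WM=46
i=17 t=28 v=3: DROP (t<46-4); WM=46

5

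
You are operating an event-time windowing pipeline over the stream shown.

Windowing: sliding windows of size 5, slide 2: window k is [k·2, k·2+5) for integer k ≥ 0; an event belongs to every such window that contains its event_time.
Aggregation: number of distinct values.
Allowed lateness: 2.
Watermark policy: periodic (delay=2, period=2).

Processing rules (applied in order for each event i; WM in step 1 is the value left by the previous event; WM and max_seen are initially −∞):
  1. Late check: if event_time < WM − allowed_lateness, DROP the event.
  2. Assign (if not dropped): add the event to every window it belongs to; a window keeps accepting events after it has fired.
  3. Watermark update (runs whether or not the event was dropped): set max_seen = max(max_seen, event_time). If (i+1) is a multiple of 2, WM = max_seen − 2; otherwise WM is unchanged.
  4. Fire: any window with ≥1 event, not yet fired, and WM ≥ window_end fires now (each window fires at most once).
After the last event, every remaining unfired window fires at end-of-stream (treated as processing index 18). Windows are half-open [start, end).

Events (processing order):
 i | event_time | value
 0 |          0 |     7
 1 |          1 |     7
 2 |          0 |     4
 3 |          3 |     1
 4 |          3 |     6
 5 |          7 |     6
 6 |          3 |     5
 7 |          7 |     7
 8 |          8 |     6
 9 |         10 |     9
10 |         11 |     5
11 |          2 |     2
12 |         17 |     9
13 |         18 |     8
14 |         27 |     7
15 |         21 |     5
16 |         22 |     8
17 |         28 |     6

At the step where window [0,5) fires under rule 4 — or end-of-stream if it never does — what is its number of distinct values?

i=0 t=0 v=7: → [0,5); WM=−∞
i=1 t=1 v=7: → [0,5); WM=-1
i=2 t=0 v=4: → [0,5); WM=-1
i=3 t=3 v=1: → [2,7),[0,5); WM=1
i=4 t=3 v=6: → [2,7),[0,5); WM=1
i=5 t=7 v=6: → [6,11),[4,9); WM=5; [0,5) fires=4
i=6 t=3 v=5: → [2,7),[0,5); WM=5
i=7 t=7 v=7: → [6,11),[4,9); WM=5
i=8 t=8 v=6: → [8,13),[6,11),[4,9); WM=5
i=9 t=10 v=9: → [10,15),[8,13),[6,11); WM=8; [2,7) fires=3
i=10 t=11 v=5: → [10,15),[8,13); WM=8
i=11 t=2 v=2: DROP (t<8-2); WM=9; [4,9) fires=2
i=12 t=17 v=9: → [16,21),[14,19); WM=9
i=13 t=18 v=8: → [18,23),[16,21),[14,19); WM=16; [6,11) fires=3 [8,13) fires=3 [10,15) fires=2
i=14 t=27 v=7: → [26,31),[24,29); WM=16
i=15 t=21 v=5: → [20,25),[18,23); WM=25; [14,19) fires=2 [16,21) fires=2 [18,23) fires=2 [20,25) fires=1
i=16 t=22 v=8: DROP (t<25-2); WM=25
i=17 t=28 v=6: → [28,33),[26,31),[24,29); WM=26

4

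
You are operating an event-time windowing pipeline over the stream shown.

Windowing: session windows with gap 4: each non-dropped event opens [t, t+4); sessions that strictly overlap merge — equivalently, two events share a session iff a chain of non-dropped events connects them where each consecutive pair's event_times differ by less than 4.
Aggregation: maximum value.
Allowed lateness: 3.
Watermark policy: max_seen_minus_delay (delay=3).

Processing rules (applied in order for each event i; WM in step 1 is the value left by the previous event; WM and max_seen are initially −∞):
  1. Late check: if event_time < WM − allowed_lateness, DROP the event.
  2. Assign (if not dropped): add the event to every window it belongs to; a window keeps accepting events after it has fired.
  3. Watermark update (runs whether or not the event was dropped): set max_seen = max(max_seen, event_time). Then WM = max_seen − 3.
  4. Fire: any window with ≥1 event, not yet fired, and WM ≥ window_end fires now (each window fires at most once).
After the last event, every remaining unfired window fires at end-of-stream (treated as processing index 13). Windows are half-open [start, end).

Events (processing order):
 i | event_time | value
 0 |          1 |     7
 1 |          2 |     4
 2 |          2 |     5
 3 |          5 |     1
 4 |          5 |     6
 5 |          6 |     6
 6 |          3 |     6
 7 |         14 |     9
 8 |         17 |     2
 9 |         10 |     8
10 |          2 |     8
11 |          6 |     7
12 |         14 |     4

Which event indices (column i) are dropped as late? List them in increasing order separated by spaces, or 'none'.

9 10 11

i=0 t=1 v=7: → [1,5); WM=-2
i=1 t=2 v=4: → [1,6); WM=-1
i=2 t=2 v=5: → [1,6); WM=-1
i=3 t=5 v=1: → [1,9); WM=2
i=4 t=5 v=6: → [1,9); WM=2
i=5 t=6 v=6: → [1,10); WM=3
i=6 t=3 v=6: → [1,10); WM=3
i=7 t=14 v=9: → [14,18); WM=11
i=8 t=17 v=2: → [14,21); WM=14
i=9 t=10 v=8: DROP (t<14-3); WM=14
i=10 t=2 v=8: DROP (t<14-3); WM=14
i=11 t=6 v=7: DROP (t<14-3); WM=14
i=12 t=14 v=4: → [14,21); WM=14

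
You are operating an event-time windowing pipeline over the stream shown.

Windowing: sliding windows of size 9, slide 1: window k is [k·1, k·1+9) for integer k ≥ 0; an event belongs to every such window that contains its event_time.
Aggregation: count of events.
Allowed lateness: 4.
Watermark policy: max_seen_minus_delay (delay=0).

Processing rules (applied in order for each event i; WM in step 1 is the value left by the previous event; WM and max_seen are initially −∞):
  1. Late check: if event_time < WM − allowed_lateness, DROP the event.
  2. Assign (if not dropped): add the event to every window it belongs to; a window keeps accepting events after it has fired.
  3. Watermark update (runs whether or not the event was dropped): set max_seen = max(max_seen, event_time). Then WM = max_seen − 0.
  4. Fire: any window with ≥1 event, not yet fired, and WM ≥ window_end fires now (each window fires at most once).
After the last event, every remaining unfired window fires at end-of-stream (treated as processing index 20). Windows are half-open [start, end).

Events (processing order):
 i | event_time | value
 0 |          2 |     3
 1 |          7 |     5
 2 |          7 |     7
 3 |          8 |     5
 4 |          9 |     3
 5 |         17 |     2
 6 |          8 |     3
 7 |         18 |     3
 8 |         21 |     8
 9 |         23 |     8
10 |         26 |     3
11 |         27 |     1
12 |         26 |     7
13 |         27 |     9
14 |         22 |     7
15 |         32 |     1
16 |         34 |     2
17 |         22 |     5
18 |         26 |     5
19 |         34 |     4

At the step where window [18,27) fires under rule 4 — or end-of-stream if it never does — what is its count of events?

i=0 t=2 v=3: → [2,11),[1,10),[0,9); WM=2
i=1 t=7 v=5: → [7,16),[6,15),[5,14),[4,13),[3,12),[2,11),[1,10),[0,9); WM=7
i=2 t=7 v=7: → [7,16),[6,15),[5,14),[4,13),[3,12),[2,11),[1,10),[0,9); WM=7
i=3 t=8 v=5: → [8,17),[7,16),[6,15),[5,14),[4,13),[3,12),[2,11),[1,10),[0,9); WM=8
i=4 t=9 v=3: → [9,18),[8,17),[7,16),[6,15),[5,14),[4,13),[3,12),[2,11),[1,10); WM=9; [0,9) fires=4
i=5 t=17 v=2: → [17,26),[16,25),[15,24),[14,23),[13,22),[12,21),[11,20),[10,19),[9,18); WM=17; [1,10) fires=5 [2,11) fires=5 [3,12) fires=4 [4,13) fires=4 [5,14) fires=4 [6,15) fires=4 [7,16) fires=4 [8,17) fires=2
i=6 t=8 v=3: DROP (t<17-4); WM=17
i=7 t=18 v=3: → [18,27),[17,26),[16,25),[15,24),[14,23),[13,22),[12,21),[11,20),[10,19); WM=18; [9,18) fires=2
i=8 t=21 v=8: → [21,30),[20,29),[19,28),[18,27),[17,26),[16,25),[15,24),[14,23),[13,22); WM=21; [10,19) fires=2 [11,20) fires=2 [12,21) fires=2
i=9 t=23 v=8: → [23,32),[22,31),[21,30),[20,29),[19,28),[18,27),[17,26),[16,25),[15,24); WM=23; [13,22) fires=3 [14,23) fires=3
i=10 t=26 v=3: → [26,35),[25,34),[24,33),[23,32),[22,31),[21,30),[20,29),[19,28),[18,27); WM=26; [15,24) fires=4 [16,25) fires=4 [17,26) fires=4
i=11 t=27 v=1: → [27,36),[26,35),[25,34),[24,33),[23,32),[22,31),[21,30),[20,29),[19,28); WM=27; [18,27) fires=4
i=12 t=26 v=7: → [26,35),[25,34),[24,33),[23,32),[22,31),[21,30),[20,29),[19,28),[18,27); WM=27
i=13 t=27 v=9: → [27,36),[26,35),[25,34),[24,33),[23,32),[22,31),[21,30),[20,29),[19,28); WM=27
i=14 t=22 v=7: DROP (t<27-4); WM=27
i=15 t=32 v=1: → [32,41),[31,40),[30,39),[29,38),[28,37),[27,36),[26,35),[25,34),[24,33); WM=32; [19,28) fires=6 [20,29) fires=6 [21,30) fires=6 [22,31) fires=5 [23,32) fires=5
i=16 t=34 v=2: → [34,43),[33,42),[32,41),[31,40),[30,39),[29,38),[28,37),[27,36),[26,35); WM=34; [24,33) fires=5 [25,34) fires=5
i=17 t=22 v=5: DROP (t<34-4); WM=34
i=18 t=26 v=5: DROP (t<34-4); WM=34
i=19 t=34 v=4: → [34,43),[33,42),[32,41),[31,40),[30,39),[29,38),[28,37),[27,36),[26,35); WM=34

4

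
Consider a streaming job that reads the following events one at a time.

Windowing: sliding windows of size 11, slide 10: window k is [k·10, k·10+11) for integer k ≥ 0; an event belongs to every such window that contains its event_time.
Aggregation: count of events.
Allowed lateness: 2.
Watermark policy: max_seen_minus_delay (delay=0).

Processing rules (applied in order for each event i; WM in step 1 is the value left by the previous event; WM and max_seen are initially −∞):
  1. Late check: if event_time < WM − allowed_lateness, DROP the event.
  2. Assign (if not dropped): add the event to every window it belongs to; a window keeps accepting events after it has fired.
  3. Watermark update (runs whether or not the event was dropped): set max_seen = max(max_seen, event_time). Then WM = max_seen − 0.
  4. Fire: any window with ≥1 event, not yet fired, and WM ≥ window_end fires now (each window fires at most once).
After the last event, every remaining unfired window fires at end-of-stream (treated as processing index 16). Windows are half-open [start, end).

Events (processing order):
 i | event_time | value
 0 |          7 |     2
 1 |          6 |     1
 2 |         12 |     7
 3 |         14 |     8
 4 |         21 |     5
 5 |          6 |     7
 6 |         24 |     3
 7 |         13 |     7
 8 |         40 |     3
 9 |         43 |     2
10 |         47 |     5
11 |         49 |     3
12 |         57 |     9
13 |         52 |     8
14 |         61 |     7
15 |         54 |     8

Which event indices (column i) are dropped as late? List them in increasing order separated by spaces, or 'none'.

i=0 t=7 v=2: → [0,11); WM=7
i=1 t=6 v=1: → [0,11); WM=7
i=2 t=12 v=7: → [10,21); WM=12; [0,11) fires=2
i=3 t=14 v=8: → [10,21); WM=14
i=4 t=21 v=5: → [20,31); WM=21; [10,21) fires=2
i=5 t=6 v=7: DROP (t<21-2); WM=21
i=6 t=24 v=3: → [20,31); WM=24
i=7 t=13 v=7: DROP (t<24-2); WM=24
i=8 t=40 v=3: → [40,51),[30,41); WM=40; [20,31) fires=2
i=9 t=43 v=2: → [40,51); WM=43; [30,41) fires=1
i=10 t=47 v=5: → [40,51); WM=47
i=11 t=49 v=3: → [40,51); WM=49
i=12 t=57 v=9: → [50,61); WM=57; [40,51) fires=4
i=13 t=52 v=8: DROP (t<57-2); WM=57
i=14 t=61 v=7: → [60,71); WM=61; [50,61) fires=1
i=15 t=54 v=8: DROP (t<61-2); WM=61

5 7 13 15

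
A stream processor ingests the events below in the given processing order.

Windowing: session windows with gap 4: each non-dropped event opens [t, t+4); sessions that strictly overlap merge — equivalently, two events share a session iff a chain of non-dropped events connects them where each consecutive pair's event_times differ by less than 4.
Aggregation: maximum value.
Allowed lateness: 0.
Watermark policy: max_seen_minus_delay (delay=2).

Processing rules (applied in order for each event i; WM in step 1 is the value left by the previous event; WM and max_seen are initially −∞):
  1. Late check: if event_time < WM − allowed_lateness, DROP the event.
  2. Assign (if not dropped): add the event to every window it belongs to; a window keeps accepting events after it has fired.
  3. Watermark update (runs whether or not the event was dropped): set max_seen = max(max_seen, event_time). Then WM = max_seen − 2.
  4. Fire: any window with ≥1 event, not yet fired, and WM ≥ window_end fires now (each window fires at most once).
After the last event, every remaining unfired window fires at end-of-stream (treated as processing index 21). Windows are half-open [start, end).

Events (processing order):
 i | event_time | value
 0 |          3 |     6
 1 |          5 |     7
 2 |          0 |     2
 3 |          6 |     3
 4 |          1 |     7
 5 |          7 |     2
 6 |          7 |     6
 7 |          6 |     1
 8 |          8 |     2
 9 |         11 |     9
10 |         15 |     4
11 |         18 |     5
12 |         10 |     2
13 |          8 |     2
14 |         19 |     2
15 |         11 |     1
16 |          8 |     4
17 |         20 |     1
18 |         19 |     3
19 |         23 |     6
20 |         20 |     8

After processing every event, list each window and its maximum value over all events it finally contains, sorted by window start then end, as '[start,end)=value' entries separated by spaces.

[3,15)=9 [15,27)=6

i=0 t=3 v=6: → [3,7); WM=1
i=1 t=5 v=7: → [3,9); WM=3
i=2 t=0 v=2: DROP (t<3-0); WM=3
i=3 t=6 v=3: → [3,10); WM=4
i=4 t=1 v=7: DROP (t<4-0); WM=4
i=5 t=7 v=2: → [3,11); WM=5
i=6 t=7 v=6: → [3,11); WM=5
i=7 t=6 v=1: → [3,11); WM=5
i=8 t=8 v=2: → [3,12); WM=6
i=9 t=11 v=9: → [3,15); WM=9
i=10 t=15 v=4: → [15,19); WM=13
i=11 t=18 v=5: → [15,22); WM=16
i=12 t=10 v=2: DROP (t<16-0); WM=16
i=13 t=8 v=2: DROP (t<16-0); WM=16
i=14 t=19 v=2: → [15,23); WM=17
i=15 t=11 v=1: DROP (t<17-0); WM=17
i=16 t=8 v=4: DROP (t<17-0); WM=17
i=17 t=20 v=1: → [15,24); WM=18
i=18 t=19 v=3: → [15,24); WM=18
i=19 t=23 v=6: → [15,27); WM=21
i=20 t=20 v=8: DROP (t<21-0); WM=21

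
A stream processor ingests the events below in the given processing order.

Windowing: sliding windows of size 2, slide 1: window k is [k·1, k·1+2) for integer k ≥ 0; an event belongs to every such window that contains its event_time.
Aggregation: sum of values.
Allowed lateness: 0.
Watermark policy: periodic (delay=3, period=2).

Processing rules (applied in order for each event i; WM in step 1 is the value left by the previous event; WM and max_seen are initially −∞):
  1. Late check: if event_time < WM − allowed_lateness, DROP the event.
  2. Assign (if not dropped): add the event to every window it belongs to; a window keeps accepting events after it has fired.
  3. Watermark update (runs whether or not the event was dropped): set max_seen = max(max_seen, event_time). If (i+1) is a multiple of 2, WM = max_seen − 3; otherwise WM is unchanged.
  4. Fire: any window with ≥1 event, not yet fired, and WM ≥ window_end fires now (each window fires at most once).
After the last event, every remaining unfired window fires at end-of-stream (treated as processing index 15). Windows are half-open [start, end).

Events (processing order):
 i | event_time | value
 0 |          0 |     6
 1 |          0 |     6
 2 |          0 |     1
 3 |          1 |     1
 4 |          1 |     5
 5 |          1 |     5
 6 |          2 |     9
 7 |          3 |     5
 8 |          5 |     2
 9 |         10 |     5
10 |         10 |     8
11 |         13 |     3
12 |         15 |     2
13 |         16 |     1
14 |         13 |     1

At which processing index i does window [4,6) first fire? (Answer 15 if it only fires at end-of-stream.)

i=0 t=0 v=6: → [0,2); WM=−∞
i=1 t=0 v=6: → [0,2); WM=-3
i=2 t=0 v=1: → [0,2); WM=-3
i=3 t=1 v=1: → [1,3),[0,2); WM=-2
i=4 t=1 v=5: → [1,3),[0,2); WM=-2
i=5 t=1 v=5: → [1,3),[0,2); WM=-2
i=6 t=2 v=9: → [2,4),[1,3); WM=-2
i=7 t=3 v=5: → [3,5),[2,4); WM=0
i=8 t=5 v=2: → [5,7),[4,6); WM=0
i=9 t=10 v=5: → [10,12),[9,11); WM=7; [0,2) fires=24 [1,3) fires=20 [2,4) fires=14 [3,5) fires=5 [4,6) fires=2 [5,7) fires=2
i=10 t=10 v=8: → [10,12),[9,11); WM=7
i=11 t=13 v=3: → [13,15),[12,14); WM=10
i=12 t=15 v=2: → [15,17),[14,16); WM=10
i=13 t=16 v=1: → [16,18),[15,17); WM=13; [9,11) fires=13 [10,12) fires=13
i=14 t=13 v=1: → [13,15),[12,14); WM=13

9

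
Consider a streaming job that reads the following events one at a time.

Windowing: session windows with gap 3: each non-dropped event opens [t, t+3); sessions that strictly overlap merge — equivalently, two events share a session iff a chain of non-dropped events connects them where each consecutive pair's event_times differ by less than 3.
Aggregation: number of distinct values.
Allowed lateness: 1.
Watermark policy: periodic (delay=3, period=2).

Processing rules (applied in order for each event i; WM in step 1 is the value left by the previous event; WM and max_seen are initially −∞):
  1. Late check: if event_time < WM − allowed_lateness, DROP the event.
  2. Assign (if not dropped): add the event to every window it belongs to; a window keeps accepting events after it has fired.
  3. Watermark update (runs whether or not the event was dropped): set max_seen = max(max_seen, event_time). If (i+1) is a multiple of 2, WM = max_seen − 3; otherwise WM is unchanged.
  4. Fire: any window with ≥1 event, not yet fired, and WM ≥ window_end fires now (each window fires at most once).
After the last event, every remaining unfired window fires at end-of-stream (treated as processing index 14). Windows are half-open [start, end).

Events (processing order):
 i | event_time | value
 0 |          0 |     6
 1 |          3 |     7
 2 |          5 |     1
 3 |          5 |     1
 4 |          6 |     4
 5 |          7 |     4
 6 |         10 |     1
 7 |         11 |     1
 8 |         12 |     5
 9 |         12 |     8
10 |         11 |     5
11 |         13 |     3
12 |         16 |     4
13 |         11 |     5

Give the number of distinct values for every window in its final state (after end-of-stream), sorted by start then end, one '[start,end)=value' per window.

i=0 t=0 v=6: → [0,3); WM=−∞
i=1 t=3 v=7: → [3,6); WM=0
i=2 t=5 v=1: → [3,8); WM=0
i=3 t=5 v=1: → [3,8); WM=2
i=4 t=6 v=4: → [3,9); WM=2
i=5 t=7 v=4: → [3,10); WM=4
i=6 t=10 v=1: → [10,13); WM=4
i=7 t=11 v=1: → [10,14); WM=8
i=8 t=12 v=5: → [10,15); WM=8
i=9 t=12 v=8: → [10,15); WM=9
i=10 t=11 v=5: → [10,15); WM=9
i=11 t=13 v=3: → [10,16); WM=10
i=12 t=16 v=4: → [16,19); WM=10
i=13 t=11 v=5: → [10,16); WM=13

[0,3)=1 [3,10)=3 [10,16)=4 [16,19)=1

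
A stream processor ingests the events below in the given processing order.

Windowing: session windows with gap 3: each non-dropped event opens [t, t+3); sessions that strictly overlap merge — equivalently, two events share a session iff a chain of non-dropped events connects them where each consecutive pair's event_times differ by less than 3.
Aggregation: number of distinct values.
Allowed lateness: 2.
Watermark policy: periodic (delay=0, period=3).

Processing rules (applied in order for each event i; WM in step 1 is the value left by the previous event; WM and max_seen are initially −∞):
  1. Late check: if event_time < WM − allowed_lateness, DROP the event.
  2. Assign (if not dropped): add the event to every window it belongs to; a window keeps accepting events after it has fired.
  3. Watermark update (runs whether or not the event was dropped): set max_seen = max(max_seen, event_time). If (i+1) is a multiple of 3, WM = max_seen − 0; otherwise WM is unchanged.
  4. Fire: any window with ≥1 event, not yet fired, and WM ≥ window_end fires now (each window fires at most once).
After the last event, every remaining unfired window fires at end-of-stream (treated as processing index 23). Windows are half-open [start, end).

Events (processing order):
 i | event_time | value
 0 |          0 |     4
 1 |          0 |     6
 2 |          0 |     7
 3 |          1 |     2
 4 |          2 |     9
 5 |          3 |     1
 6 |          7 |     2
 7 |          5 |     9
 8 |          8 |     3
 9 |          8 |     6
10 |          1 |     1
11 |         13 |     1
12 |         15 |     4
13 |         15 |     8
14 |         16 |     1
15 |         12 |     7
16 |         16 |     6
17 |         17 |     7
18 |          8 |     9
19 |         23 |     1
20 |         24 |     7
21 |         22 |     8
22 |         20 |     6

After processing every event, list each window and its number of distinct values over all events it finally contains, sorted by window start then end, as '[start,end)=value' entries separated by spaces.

i=0 t=0 v=4: → [0,3); WM=−∞
i=1 t=0 v=6: → [0,3); WM=−∞
i=2 t=0 v=7: → [0,3); WM=0
i=3 t=1 v=2: → [0,4); WM=0
i=4 t=2 v=9: → [0,5); WM=0
i=5 t=3 v=1: → [0,6); WM=3
i=6 t=7 v=2: → [7,10); WM=3
i=7 t=5 v=9: → [0,10); WM=3
i=8 t=8 v=3: → [0,11); WM=8
i=9 t=8 v=6: → [0,11); WM=8
i=10 t=1 v=1: DROP (t<8-2); WM=8
i=11 t=13 v=1: → [13,16); WM=13
i=12 t=15 v=4: → [13,18); WM=13
i=13 t=15 v=8: → [13,18); WM=13
i=14 t=16 v=1: → [13,19); WM=16
i=15 t=12 v=7: DROP (t<16-2); WM=16
i=16 t=16 v=6: → [13,19); WM=16
i=17 t=17 v=7: → [13,20); WM=17
i=18 t=8 v=9: DROP (t<17-2); WM=17
i=19 t=23 v=1: → [23,26); WM=17
i=20 t=24 v=7: → [23,27); WM=24
i=21 t=22 v=8: → [22,27); WM=24
i=22 t=20 v=6: DROP (t<24-2); WM=24

[0,11)=7 [13,20)=5 [22,27)=3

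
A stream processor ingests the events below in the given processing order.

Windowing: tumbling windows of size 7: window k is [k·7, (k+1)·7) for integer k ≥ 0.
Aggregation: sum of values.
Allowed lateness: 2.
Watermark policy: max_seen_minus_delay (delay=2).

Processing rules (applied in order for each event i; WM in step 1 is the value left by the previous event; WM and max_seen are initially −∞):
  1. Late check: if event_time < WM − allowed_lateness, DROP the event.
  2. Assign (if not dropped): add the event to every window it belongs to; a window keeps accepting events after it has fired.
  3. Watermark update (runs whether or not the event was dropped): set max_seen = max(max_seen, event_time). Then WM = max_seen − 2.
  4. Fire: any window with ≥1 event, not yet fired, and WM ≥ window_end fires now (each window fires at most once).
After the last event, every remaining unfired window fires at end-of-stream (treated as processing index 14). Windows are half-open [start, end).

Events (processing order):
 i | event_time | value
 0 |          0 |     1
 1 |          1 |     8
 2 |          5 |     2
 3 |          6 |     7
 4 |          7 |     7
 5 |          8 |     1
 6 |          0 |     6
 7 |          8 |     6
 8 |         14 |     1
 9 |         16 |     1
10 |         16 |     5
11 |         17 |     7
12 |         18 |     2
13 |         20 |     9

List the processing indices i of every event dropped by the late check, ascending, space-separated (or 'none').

6

i=0 t=0 v=1: → [0,7); WM=-2
i=1 t=1 v=8: → [0,7); WM=-1
i=2 t=5 v=2: → [0,7); WM=3
i=3 t=6 v=7: → [0,7); WM=4
i=4 t=7 v=7: → [7,14); WM=5
i=5 t=8 v=1: → [7,14); WM=6
i=6 t=0 v=6: DROP (t<6-2); WM=6
i=7 t=8 v=6: → [7,14); WM=6
i=8 t=14 v=1: → [14,21); WM=12; [0,7) fires=18
i=9 t=16 v=1: → [14,21); WM=14; [7,14) fires=14
i=10 t=16 v=5: → [14,21); WM=14
i=11 t=17 v=7: → [14,21); WM=15
i=12 t=18 v=2: → [14,21); WM=16
i=13 t=20 v=9: → [14,21); WM=18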